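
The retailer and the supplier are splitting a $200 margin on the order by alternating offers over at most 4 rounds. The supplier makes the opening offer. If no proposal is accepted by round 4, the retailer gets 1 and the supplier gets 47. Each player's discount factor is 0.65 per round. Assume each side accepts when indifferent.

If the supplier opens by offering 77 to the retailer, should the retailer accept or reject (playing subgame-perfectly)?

Reject

Round 4 (the retailer proposes): the supplier gets 47 if talks fail, so the retailer offers 47 and keeps 153.
Round 3 (the supplier proposes): the retailer can get 153 next round, worth 0.65 × 153 = 99.45 now, so the supplier offers 99.45, keeping 100.55.
Round 2 (the retailer proposes): the supplier can get 100.55 next round, worth 0.65 × 100.55 = 65.3575 now; the retailer offers that and keeps 134.6425.
So by rejecting in round 1, the retailer gets 134.6425 next round, worth 0.65 × 134.6425 = 87.517625 now.
Offer 77 < 87.517625, so the retailer rejects.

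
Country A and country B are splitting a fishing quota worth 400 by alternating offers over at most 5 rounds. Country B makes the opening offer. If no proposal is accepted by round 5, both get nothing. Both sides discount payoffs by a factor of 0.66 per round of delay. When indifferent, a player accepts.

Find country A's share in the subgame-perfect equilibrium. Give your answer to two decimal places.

128.86

Round 5 (country B proposes): country A will accept anything ≥ 0, so country B offers 0 and keeps 400.
Round 4 (country A proposes): country B can get 400 next round, worth 0.66 × 400 = 264 now; country A offers that and keeps 136.
Round 3 (country B proposes): country A can get 136 next round, worth 0.66 × 136 = 89.76 now; country B offers that and keeps 310.24.
Round 2 (country A proposes): country B can get 310.24 next round, worth 0.66 × 310.24 = 204.7584 now, so country A offers 204.7584, keeping 195.2416.
Round 1 (country B proposes): country A can get 195.2416 next round, worth 0.66 × 195.2416 = 128.859456 now. Country B offers 128.859456 and keeps 400 − 128.859456 = 271.140544.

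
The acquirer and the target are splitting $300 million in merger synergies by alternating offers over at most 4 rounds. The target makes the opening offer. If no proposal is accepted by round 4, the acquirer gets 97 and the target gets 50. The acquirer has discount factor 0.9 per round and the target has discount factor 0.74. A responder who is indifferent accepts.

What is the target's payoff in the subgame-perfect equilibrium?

Round 4 (the acquirer proposes): the target gets 50 if talks fail, so the acquirer offers 50 and keeps 250.
Round 3 (the target proposes): the acquirer can get 250 next round, worth 0.9 × 250 = 225 now, so the target offers 225, keeping 75.
Round 2 (the acquirer proposes): the target can get 75 next round, worth 0.74 × 75 = 55.5 now; the acquirer offers that and keeps 244.5.
Round 1 (the target proposes): the acquirer can get 244.5 next round, worth 0.9 × 244.5 = 220.05 now, so the target offers 220.05, keeping 79.95.

79.95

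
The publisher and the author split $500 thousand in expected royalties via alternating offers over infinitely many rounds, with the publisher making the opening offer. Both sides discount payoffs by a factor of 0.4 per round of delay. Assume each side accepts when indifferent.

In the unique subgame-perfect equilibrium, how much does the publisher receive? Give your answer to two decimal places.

In a stationary SPE each proposer offers the other exactly their discounted continuation value.
If the publisher keeps x when proposing and the author keeps y when proposing, then x = 500 − 0.4y and y = 500 − 0.4x.
Solving: x = 500(1 − 0.4) / (1 − 0.4·0.4) = 300 / 0.84 ≈ 357.1429.
The author gets 500 − 357.1429 ≈ 142.8571.

357.14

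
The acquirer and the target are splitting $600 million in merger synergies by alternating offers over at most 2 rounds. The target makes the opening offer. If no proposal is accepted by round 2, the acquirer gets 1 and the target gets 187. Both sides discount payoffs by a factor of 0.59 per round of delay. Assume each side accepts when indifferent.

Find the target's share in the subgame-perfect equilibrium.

356.33

Solve by backward induction from round 2.
Round 2 (the acquirer proposes): the target gets 187 if talks fail, so the acquirer offers 187 and keeps 413.
Round 1 (the target proposes): the acquirer can get 413 next round, worth 0.59 × 413 = 243.67 now; the target offers that and keeps 356.33.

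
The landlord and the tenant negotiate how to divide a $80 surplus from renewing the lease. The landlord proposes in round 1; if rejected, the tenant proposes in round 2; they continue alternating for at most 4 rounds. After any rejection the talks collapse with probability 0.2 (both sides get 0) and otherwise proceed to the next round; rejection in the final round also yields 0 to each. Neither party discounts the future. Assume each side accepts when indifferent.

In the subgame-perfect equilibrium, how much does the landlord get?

Round 4 (the tenant proposes): the landlord will accept anything ≥ 0, so the tenant offers 0 and keeps 80.
Round 3 (the landlord proposes): rejecting gives the tenant an expected 0.8 × 80 = 64. The landlord offers 64 and keeps 80 − 64 = 16.
Round 2 (the tenant proposes): rejecting gives the landlord an expected 0.8 × 16 = 12.8; the tenant offers that and keeps 67.2.
Round 1 (the landlord proposes): rejecting gives the tenant an expected 0.8 × 67.2 = 53.76; the landlord offers that and keeps 26.24.

26.24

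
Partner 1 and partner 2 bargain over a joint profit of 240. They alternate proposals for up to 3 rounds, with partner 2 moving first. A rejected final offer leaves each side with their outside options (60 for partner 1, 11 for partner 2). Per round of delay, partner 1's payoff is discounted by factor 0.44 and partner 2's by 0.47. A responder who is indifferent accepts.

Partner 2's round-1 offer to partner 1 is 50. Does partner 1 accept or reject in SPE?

Work out partner 1's continuation value if the offer is rejected.
Round 3 (partner 2 proposes): partner 1 gets 60 if talks fail, so partner 2 offers 60 and keeps 180.
Round 2 (partner 1 proposes): partner 2 can get 180 next round, worth 0.47 × 180 = 84.6 now. Partner 1 offers 84.6 and keeps 240 − 84.6 = 155.4.
So by rejecting in round 1, partner 1 gets 155.4 next round, worth 0.44 × 155.4 = 68.376 now.
Offer 50 < 68.376, so partner 1 rejects.

Reject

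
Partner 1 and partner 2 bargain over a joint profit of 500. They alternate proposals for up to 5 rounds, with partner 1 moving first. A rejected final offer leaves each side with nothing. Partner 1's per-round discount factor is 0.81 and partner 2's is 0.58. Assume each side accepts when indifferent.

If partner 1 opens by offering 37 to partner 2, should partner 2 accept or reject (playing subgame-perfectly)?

Round 5 (partner 1 proposes): rejection yields 0 for partner 2; partner 1 offers 0 and keeps 500.
Round 4 (partner 2 proposes): partner 1 can get 500 next round, worth 0.81 × 500 = 405 now; partner 2 offers that and keeps 95.
Round 3 (partner 1 proposes): partner 2 can get 95 next round, worth 0.58 × 95 = 55.1 now. Partner 1 offers 55.1 and keeps 500 − 55.1 = 444.9.
Round 2 (partner 2 proposes): partner 1 can get 444.9 next round, worth 0.81 × 444.9 = 360.369 now; partner 2 offers that and keeps 139.631.
So by rejecting in round 1, partner 2 gets 139.631 next round, worth 0.58 × 139.631 = 80.98598 now.
Offer 37 < 80.98598, so partner 2 rejects.

Reject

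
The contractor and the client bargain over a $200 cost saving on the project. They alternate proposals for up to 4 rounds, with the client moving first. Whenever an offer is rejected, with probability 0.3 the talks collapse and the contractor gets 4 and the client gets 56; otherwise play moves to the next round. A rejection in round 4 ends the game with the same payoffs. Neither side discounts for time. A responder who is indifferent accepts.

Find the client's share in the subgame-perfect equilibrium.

118.58

Round 4 (the contractor proposes): the client gets 56 if talks fail, so the contractor offers 56 and keeps 144.
Round 3 (the client proposes): rejecting gives the contractor an expected 0.7 × 144 + 0.3 × 4 = 102; the client offers that and keeps 98.
Round 2 (the contractor proposes): rejecting gives the client an expected 0.7 × 98 + 0.3 × 56 = 85.4. The contractor offers 85.4 and keeps 200 − 85.4 = 114.6.
Round 1 (the client proposes): rejecting gives the contractor an expected 0.7 × 114.6 + 0.3 × 4 = 81.42; the client offers that and keeps 118.58.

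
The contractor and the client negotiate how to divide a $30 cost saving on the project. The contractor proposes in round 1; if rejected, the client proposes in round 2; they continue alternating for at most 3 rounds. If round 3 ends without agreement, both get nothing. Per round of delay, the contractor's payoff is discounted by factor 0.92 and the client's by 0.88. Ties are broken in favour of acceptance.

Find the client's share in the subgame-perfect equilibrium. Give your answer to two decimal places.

2.11

Work backward from the last round.
Round 3 (the contractor proposes): the client will accept anything ≥ 0, so the contractor offers 0 and keeps 30.
Round 2 (the client proposes): the contractor can get 30 next round, worth 0.92 × 30 = 27.6 now, so the client offers 27.6, keeping 2.4.
Round 1 (the contractor proposes): the client can get 2.4 next round, worth 0.88 × 2.4 = 2.112 now. The contractor offers 2.112 and keeps 30 − 2.112 = 27.888.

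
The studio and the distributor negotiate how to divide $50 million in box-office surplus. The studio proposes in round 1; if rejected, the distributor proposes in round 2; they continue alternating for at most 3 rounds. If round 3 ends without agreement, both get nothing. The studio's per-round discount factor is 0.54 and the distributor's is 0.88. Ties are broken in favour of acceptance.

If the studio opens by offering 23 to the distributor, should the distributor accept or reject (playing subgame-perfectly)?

Work out the distributor's continuation value if the offer is rejected.
Round 3 (the studio proposes): the distributor will accept anything ≥ 0, so the studio offers 0 and keeps 50.
Round 2 (the distributor proposes): the studio can get 50 next round, worth 0.54 × 50 = 27 now; the distributor offers that and keeps 23.
So by rejecting in round 1, the distributor gets 23 next round, worth 0.88 × 23 = 20.24 now.
Offer 23 ≥ 20.24, so the distributor accepts.

Accept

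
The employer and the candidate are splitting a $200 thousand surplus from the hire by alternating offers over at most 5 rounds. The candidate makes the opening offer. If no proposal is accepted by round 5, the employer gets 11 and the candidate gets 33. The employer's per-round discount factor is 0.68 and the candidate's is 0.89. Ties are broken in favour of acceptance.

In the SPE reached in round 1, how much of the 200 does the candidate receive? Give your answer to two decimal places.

171.96

By backward induction:
Round 5 (the candidate proposes): the employer gets 11 if talks fail, so the candidate offers 11 and keeps 189.
Round 4 (the employer proposes): the candidate can get 189 next round, worth 0.89 × 189 = 168.21 now, so the employer offers 168.21, keeping 31.79.
Round 3 (the candidate proposes): the employer can get 31.79 next round, worth 0.68 × 31.79 = 21.6172 now, so the candidate offers 21.6172, keeping 178.3828.
Round 2 (the employer proposes): the candidate can get 178.3828 next round, worth 0.89 × 178.3828 = 158.760692 now; the employer offers that and keeps 41.239308.
Round 1 (the candidate proposes): the employer can get 41.239308 next round, worth 0.68 × 41.239308 = 28.04272944 now, so the candidate offers 28.04272944, keeping 171.95727056.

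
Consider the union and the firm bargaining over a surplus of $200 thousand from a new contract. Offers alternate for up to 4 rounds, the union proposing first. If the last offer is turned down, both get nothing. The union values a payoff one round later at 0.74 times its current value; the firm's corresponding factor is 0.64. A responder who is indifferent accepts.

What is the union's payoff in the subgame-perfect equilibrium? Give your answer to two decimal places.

106.10

Round 4 (the firm proposes): the union will accept anything ≥ 0, so the firm offers 0 and keeps 200.
Round 3 (the union proposes): the firm can get 200 next round, worth 0.64 × 200 = 128 now; the union offers that and keeps 72.
Round 2 (the firm proposes): the union can get 72 next round, worth 0.74 × 72 = 53.28 now; the firm offers that and keeps 146.72.
Round 1 (the union proposes): the firm can get 146.72 next round, worth 0.64 × 146.72 = 93.9008 now, so the union offers 93.9008, keeping 106.0992.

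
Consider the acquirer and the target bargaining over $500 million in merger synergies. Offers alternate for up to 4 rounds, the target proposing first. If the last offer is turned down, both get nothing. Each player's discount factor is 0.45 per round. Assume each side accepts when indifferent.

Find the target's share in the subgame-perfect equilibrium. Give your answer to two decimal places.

330.69

Round 4 (the acquirer proposes): the target will accept anything ≥ 0, so the acquirer offers 0 and keeps 500.
Round 3 (the target proposes): the acquirer can get 500 next round, worth 0.45 × 500 = 225 now, so the target offers 225, keeping 275.
Round 2 (the acquirer proposes): the target can get 275 next round, worth 0.45 × 275 = 123.75 now, so the acquirer offers 123.75, keeping 376.25.
Round 1 (the target proposes): the acquirer can get 376.25 next round, worth 0.45 × 376.25 = 169.3125 now. The target offers 169.3125 and keeps 500 − 169.3125 = 330.6875.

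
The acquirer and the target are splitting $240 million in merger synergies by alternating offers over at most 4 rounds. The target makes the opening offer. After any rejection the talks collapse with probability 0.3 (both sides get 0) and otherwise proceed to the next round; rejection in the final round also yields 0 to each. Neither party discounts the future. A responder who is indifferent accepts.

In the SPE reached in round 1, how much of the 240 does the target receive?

107.28

By backward induction:
Round 4 (the acquirer proposes): rejection yields 0 for the target; the acquirer offers 0 and keeps 240.
Round 3 (the target proposes): rejecting gives the acquirer an expected 0.7 × 240 = 168. The target offers 168 and keeps 240 − 168 = 72.
Round 2 (the acquirer proposes): rejecting gives the target an expected 0.7 × 72 = 50.4. The acquirer offers 50.4 and keeps 240 − 50.4 = 189.6.
Round 1 (the target proposes): rejecting gives the acquirer an expected 0.7 × 189.6 = 132.72, so the target offers 132.72, keeping 107.28.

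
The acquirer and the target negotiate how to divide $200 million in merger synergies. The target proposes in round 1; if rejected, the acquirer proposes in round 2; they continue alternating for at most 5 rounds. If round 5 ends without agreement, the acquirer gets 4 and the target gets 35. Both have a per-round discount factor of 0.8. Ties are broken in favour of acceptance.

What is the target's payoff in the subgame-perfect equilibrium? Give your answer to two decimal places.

145.88

Solve by backward induction from round 5.
Round 5 (the target proposes): the acquirer gets 4 if talks fail, so the target offers 4 and keeps 196.
Round 4 (the acquirer proposes): the target can get 196 next round, worth 0.8 × 196 = 156.8 now. The acquirer offers 156.8 and keeps 200 − 156.8 = 43.2.
Round 3 (the target proposes): the acquirer can get 43.2 next round, worth 0.8 × 43.2 = 34.56 now; the target offers that and keeps 165.44.
Round 2 (the acquirer proposes): the target can get 165.44 next round, worth 0.8 × 165.44 = 132.352 now; the acquirer offers that and keeps 67.648.
Round 1 (the target proposes): the acquirer can get 67.648 next round, worth 0.8 × 67.648 = 54.1184 now, so the target offers 54.1184, keeping 145.8816.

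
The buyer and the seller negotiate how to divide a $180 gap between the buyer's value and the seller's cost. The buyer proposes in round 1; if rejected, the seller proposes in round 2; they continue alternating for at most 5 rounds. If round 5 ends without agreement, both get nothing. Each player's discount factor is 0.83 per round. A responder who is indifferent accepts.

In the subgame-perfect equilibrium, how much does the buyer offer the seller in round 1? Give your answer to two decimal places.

42.89

Round 5 (the buyer proposes): the seller will accept anything ≥ 0, so the buyer offers 0 and keeps 180.
Round 4 (the seller proposes): the buyer can get 180 next round, worth 0.83 × 180 = 149.4 now, so the seller offers 149.4, keeping 30.6.
Round 3 (the buyer proposes): the seller can get 30.6 next round, worth 0.83 × 30.6 = 25.398 now; the buyer offers that and keeps 154.602.
Round 2 (the seller proposes): the buyer can get 154.602 next round, worth 0.83 × 154.602 = 128.31966 now. The seller offers 128.31966 and keeps 180 − 128.31966 = 51.68034.
Round 1 (the buyer proposes): the seller can get 51.68034 next round, worth 0.83 × 51.68034 = 42.8946822 now, so the buyer offers 42.8946822, keeping 137.1053178.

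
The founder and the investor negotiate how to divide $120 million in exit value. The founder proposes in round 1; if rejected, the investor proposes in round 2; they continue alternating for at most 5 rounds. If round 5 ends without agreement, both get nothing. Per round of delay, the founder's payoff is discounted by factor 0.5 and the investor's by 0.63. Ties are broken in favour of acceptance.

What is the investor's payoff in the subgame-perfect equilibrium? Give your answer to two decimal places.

Round 5 (the founder proposes): the investor will accept anything ≥ 0, so the founder offers 0 and keeps 120.
Round 4 (the investor proposes): the founder can get 120 next round, worth 0.5 × 120 = 60 now. The investor offers 60 and keeps 120 − 60 = 60.
Round 3 (the founder proposes): the investor can get 60 next round, worth 0.63 × 60 = 37.8 now; the founder offers that and keeps 82.2.
Round 2 (the investor proposes): the founder can get 82.2 next round, worth 0.5 × 82.2 = 41.1 now, so the investor offers 41.1, keeping 78.9.
Round 1 (the founder proposes): the investor can get 78.9 next round, worth 0.63 × 78.9 = 49.707 now; the founder offers that and keeps 70.293.

49.71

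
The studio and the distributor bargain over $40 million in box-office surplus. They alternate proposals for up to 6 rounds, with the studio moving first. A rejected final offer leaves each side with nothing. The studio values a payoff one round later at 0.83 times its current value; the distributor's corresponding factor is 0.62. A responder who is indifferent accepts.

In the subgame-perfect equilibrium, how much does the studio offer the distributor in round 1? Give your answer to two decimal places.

Round 6 (the distributor proposes): rejection yields 0 for the studio; the distributor offers 0 and keeps 40.
Round 5 (the studio proposes): the distributor can get 40 next round, worth 0.62 × 40 = 24.8 now, so the studio offers 24.8, keeping 15.2.
Round 4 (the distributor proposes): the studio can get 15.2 next round, worth 0.83 × 15.2 = 12.616 now; the distributor offers that and keeps 27.384.
Round 3 (the studio proposes): the distributor can get 27.384 next round, worth 0.62 × 27.384 = 16.97808 now; the studio offers that and keeps 23.02192.
Round 2 (the distributor proposes): the studio can get 23.02192 next round, worth 0.83 × 23.02192 = 19.1081936 now; the distributor offers that and keeps 20.8918064.
Round 1 (the studio proposes): the distributor can get 20.8918064 next round, worth 0.62 × 20.8918064 = 12.952919968 now, so the studio offers 12.952919968, keeping 27.047080032.

12.95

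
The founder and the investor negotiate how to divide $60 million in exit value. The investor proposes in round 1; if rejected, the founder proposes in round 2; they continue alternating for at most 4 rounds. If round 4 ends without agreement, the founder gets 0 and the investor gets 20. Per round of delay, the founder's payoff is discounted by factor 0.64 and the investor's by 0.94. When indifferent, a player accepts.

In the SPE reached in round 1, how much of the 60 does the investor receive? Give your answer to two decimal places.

42.30

Round 4 (the founder proposes): the investor gets 20 if talks fail, so the founder offers 20 and keeps 40.
Round 3 (the investor proposes): the founder can get 40 next round, worth 0.64 × 40 = 25.6 now. The investor offers 25.6 and keeps 60 − 25.6 = 34.4.
Round 2 (the founder proposes): the investor can get 34.4 next round, worth 0.94 × 34.4 = 32.336 now. The founder offers 32.336 and keeps 60 − 32.336 = 27.664.
Round 1 (the investor proposes): the founder can get 27.664 next round, worth 0.64 × 27.664 = 17.70496 now. The investor offers 17.70496 and keeps 60 − 17.70496 = 42.29504.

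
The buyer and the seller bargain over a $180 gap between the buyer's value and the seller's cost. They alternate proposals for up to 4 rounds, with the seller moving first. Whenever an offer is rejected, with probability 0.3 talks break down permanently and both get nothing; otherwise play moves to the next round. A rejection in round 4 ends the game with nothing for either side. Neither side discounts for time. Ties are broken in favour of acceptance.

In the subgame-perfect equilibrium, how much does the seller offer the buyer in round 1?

Round 4 (the buyer proposes): the seller will accept anything ≥ 0, so the buyer offers 0 and keeps 180.
Round 3 (the seller proposes): rejecting gives the buyer an expected 0.7 × 180 = 126. The seller offers 126 and keeps 180 − 126 = 54.
Round 2 (the buyer proposes): rejecting gives the seller an expected 0.7 × 54 = 37.8; the buyer offers that and keeps 142.2.
Round 1 (the seller proposes): rejecting gives the buyer an expected 0.7 × 142.2 = 99.54. The seller offers 99.54 and keeps 180 − 99.54 = 80.46.

99.54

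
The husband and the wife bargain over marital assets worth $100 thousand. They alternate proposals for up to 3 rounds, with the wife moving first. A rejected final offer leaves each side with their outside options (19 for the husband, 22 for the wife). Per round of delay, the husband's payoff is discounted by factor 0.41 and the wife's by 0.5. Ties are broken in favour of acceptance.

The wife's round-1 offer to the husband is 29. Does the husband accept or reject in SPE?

Accept

Work out the husband's continuation value if the offer is rejected.
Round 3 (the wife proposes): the husband gets 19 if talks fail, so the wife offers 19 and keeps 81.
Round 2 (the husband proposes): the wife can get 81 next round, worth 0.5 × 81 = 40.5 now. The husband offers 40.5 and keeps 100 − 40.5 = 59.5.
So by rejecting in round 1, the husband gets 59.5 next round, worth 0.41 × 59.5 = 24.395 now.
Offer 29 ≥ 24.395, so the husband accepts.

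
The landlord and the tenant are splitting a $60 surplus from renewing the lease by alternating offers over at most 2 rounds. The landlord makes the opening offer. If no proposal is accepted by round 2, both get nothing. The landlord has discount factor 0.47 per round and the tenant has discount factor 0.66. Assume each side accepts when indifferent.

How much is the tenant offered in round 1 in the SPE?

Round 2 (the tenant proposes): rejection yields 0 for the landlord; the tenant offers 0 and keeps 60.
Round 1 (the landlord proposes): the tenant can get 60 next round, worth 0.66 × 60 = 39.6 now, so the landlord offers 39.6, keeping 20.4.

39.6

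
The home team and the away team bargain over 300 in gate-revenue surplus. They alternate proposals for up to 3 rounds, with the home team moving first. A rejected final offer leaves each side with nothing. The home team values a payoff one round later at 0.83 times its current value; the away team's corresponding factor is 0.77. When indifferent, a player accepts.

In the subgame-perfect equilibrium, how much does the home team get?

260.73

Solve by backward induction from round 3.
Round 3 (the home team proposes): rejection yields 0 for the away team; the home team offers 0 and keeps 300.
Round 2 (the away team proposes): the home team can get 300 next round, worth 0.83 × 300 = 249 now, so the away team offers 249, keeping 51.
Round 1 (the home team proposes): the away team can get 51 next round, worth 0.77 × 51 = 39.27 now; the home team offers that and keeps 260.73.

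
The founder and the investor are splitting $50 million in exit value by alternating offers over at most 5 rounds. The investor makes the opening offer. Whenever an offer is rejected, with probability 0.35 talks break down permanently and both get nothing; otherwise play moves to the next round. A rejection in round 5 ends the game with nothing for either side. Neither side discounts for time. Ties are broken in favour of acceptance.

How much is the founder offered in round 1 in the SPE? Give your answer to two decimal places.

16.18

Round 5 (the investor proposes): rejection yields 0 for the founder; the investor offers 0 and keeps 50.
Round 4 (the founder proposes): rejecting gives the investor an expected 0.65 × 50 = 32.5. The founder offers 32.5 and keeps 50 − 32.5 = 17.5.
Round 3 (the investor proposes): rejecting gives the founder an expected 0.65 × 17.5 = 11.375, so the investor offers 11.375, keeping 38.625.
Round 2 (the founder proposes): rejecting gives the investor an expected 0.65 × 38.625 = 25.10625; the founder offers that and keeps 24.89375.
Round 1 (the investor proposes): rejecting gives the founder an expected 0.65 × 24.89375 = 16.1809375; the investor offers that and keeps 33.8190625.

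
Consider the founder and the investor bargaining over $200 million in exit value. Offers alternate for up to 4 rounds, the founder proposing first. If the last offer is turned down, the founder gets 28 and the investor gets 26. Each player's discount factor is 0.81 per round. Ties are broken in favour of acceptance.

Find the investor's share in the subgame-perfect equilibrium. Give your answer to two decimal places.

Round 4 (the investor proposes): the founder gets 28 if talks fail, so the investor offers 28 and keeps 172.
Round 3 (the founder proposes): the investor can get 172 next round, worth 0.81 × 172 = 139.32 now, so the founder offers 139.32, keeping 60.68.
Round 2 (the investor proposes): the founder can get 60.68 next round, worth 0.81 × 60.68 = 49.1508 now. The investor offers 49.1508 and keeps 200 − 49.1508 = 150.8492.
Round 1 (the founder proposes): the investor can get 150.8492 next round, worth 0.81 × 150.8492 = 122.187852 now; the founder offers that and keeps 77.812148.

122.19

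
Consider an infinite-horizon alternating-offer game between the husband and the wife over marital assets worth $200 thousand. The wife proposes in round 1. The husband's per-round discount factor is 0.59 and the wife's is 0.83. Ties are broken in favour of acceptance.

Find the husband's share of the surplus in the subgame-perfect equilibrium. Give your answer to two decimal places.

39.31

When the wife proposes, the husband accepts any offer worth at least 0.59 times what the husband would get by proposing next round; and vice versa.
This gives x = 200 − 0.59y and y = 200 − 0.83x, where x and y are each side's share when it proposes.
Hence (1 − 0.59·0.83)x = 200(1 − 0.59), i.e. 0.5103·x = 82.
x ≈ 160.6898; the husband's share is 200 − x ≈ 39.3102.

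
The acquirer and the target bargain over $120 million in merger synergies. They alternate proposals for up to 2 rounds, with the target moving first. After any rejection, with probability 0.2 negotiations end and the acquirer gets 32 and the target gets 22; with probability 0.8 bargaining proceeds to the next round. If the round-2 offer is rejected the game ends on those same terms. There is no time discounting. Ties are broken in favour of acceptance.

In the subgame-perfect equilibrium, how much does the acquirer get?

84.8

By backward induction:
Round 2 (the acquirer proposes): the target gets 22 if talks fail, so the acquirer offers 22 and keeps 98.
Round 1 (the target proposes): rejecting gives the acquirer an expected 0.8 × 98 + 0.2 × 32 = 84.8, so the target offers 84.8, keeping 35.2.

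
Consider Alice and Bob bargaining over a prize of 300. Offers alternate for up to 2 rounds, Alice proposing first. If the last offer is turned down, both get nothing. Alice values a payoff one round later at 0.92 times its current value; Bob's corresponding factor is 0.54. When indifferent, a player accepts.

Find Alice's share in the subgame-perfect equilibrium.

Solve by backward induction from round 2.
Round 2 (Bob proposes): rejection yields 0 for Alice; Bob offers 0 and keeps 300.
Round 1 (Alice proposes): Bob can get 300 next round, worth 0.54 × 300 = 162 now; Alice offers that and keeps 138.

138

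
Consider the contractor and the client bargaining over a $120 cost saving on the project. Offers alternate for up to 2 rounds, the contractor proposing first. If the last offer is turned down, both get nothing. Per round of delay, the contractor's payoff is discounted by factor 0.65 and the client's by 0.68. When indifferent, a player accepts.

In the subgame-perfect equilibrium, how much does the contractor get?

Solve by backward induction from round 2.
Round 2 (the client proposes): rejection yields 0 for the contractor; the client offers 0 and keeps 120.
Round 1 (the contractor proposes): the client can get 120 next round, worth 0.68 × 120 = 81.6 now; the contractor offers that and keeps 38.4.

38.4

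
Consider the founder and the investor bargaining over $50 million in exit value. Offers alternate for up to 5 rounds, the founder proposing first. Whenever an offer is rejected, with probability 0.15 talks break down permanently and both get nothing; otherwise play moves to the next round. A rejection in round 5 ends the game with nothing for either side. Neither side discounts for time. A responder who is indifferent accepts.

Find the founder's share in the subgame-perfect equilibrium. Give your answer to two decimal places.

Round 5 (the founder proposes): the investor will accept anything ≥ 0, so the founder offers 0 and keeps 50.
Round 4 (the investor proposes): rejecting gives the founder an expected 0.85 × 50 = 42.5, so the investor offers 42.5, keeping 7.5.
Round 3 (the founder proposes): rejecting gives the investor an expected 0.85 × 7.5 = 6.375, so the founder offers 6.375, keeping 43.625.
Round 2 (the investor proposes): rejecting gives the founder an expected 0.85 × 43.625 = 37.08125; the investor offers that and keeps 12.91875.
Round 1 (the founder proposes): rejecting gives the investor an expected 0.85 × 12.91875 = 10.9809375, so the founder offers 10.9809375, keeping 39.0190625.

39.02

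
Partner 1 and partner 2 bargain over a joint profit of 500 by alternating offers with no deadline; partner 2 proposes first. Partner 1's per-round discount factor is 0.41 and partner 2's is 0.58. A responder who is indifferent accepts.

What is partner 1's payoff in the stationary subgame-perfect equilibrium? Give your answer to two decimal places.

Let x be partner 2's share when partner 2 proposes and y be partner 1's share when partner 1 proposes.
Partner 1 accepts iff offered ≥ 0.41·y, so x = 500 − 0.41y. Symmetrically y = 500 − 0.58x.
Substituting: x = 500 − 0.41(500 − 0.58x), giving x(1 − 0.58·0.41) = 500(1 − 0.41).
So x = 500 × 0.59 / 0.7622 ≈ 387.0375, and partner 1 receives 500 − x ≈ 112.9625.

112.96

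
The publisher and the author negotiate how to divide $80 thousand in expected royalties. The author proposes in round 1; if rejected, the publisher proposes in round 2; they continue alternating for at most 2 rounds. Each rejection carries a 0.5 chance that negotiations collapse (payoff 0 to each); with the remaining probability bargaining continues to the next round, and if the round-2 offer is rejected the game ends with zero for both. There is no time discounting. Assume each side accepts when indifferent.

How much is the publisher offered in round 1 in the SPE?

40

By backward induction:
Round 2 (the publisher proposes): rejection yields 0 for the author; the publisher offers 0 and keeps 80.
Round 1 (the author proposes): rejecting gives the publisher an expected 0.5 × 80 = 40; the author offers that and keeps 40.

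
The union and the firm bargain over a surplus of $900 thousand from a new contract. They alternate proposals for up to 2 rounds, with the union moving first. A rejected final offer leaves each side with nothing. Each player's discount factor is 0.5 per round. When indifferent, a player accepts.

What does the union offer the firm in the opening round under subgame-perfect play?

Round 2 (the firm proposes): the union will accept anything ≥ 0, so the firm offers 0 and keeps 900.
Round 1 (the union proposes): the firm can get 900 next round, worth 0.5 × 900 = 450 now; the union offers that and keeps 450.

450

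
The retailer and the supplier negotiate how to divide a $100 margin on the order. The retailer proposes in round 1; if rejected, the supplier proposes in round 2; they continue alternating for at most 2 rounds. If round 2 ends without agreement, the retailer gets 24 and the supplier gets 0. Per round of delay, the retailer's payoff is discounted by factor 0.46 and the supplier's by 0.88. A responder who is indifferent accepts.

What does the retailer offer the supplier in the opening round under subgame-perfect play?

Work backward from the last round.
Round 2 (the supplier proposes): the retailer gets 24 if talks fail, so the supplier offers 24 and keeps 76.
Round 1 (the retailer proposes): the supplier can get 76 next round, worth 0.88 × 76 = 66.88 now; the retailer offers that and keeps 33.12.

66.88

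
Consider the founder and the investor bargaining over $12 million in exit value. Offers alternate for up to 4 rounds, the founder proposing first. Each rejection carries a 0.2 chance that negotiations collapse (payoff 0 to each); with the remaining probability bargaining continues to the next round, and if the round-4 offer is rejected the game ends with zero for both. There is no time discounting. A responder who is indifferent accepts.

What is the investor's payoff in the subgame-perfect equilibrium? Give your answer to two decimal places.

Round 4 (the investor proposes): rejection yields 0 for the founder; the investor offers 0 and keeps 12.
Round 3 (the founder proposes): rejecting gives the investor an expected 0.8 × 12 = 9.6. The founder offers 9.6 and keeps 12 − 9.6 = 2.4.
Round 2 (the investor proposes): rejecting gives the founder an expected 0.8 × 2.4 = 1.92; the investor offers that and keeps 10.08.
Round 1 (the founder proposes): rejecting gives the investor an expected 0.8 × 10.08 = 8.064; the founder offers that and keeps 3.936.

8.06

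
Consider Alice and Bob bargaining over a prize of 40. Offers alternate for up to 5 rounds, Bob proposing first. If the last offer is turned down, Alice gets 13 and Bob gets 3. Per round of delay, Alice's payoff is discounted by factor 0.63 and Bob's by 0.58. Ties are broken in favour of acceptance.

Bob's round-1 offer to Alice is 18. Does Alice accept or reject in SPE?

Accept

Round 5 (Bob proposes): Alice gets 13 if talks fail, so Bob offers 13 and keeps 27.
Round 4 (Alice proposes): Bob can get 27 next round, worth 0.58 × 27 = 15.66 now; Alice offers that and keeps 24.34.
Round 3 (Bob proposes): Alice can get 24.34 next round, worth 0.63 × 24.34 = 15.3342 now; Bob offers that and keeps 24.6658.
Round 2 (Alice proposes): Bob can get 24.6658 next round, worth 0.58 × 24.6658 = 14.306164 now, so Alice offers 14.306164, keeping 25.693836.
So by rejecting in round 1, Alice gets 25.693836 next round, worth 0.63 × 25.693836 = 16.18711668 now.
Offer 18 ≥ 16.18711668, so Alice accepts.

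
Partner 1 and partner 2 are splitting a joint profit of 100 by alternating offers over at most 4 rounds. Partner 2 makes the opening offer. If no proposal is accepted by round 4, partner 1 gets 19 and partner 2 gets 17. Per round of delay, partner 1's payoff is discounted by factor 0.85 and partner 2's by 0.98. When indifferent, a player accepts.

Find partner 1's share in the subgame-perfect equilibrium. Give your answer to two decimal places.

Round 4 (partner 1 proposes): partner 2 gets 17 if talks fail, so partner 1 offers 17 and keeps 83.
Round 3 (partner 2 proposes): partner 1 can get 83 next round, worth 0.85 × 83 = 70.55 now. Partner 2 offers 70.55 and keeps 100 − 70.55 = 29.45.
Round 2 (partner 1 proposes): partner 2 can get 29.45 next round, worth 0.98 × 29.45 = 28.861 now. Partner 1 offers 28.861 and keeps 100 − 28.861 = 71.139.
Round 1 (partner 2 proposes): partner 1 can get 71.139 next round, worth 0.85 × 71.139 = 60.46815 now. Partner 2 offers 60.46815 and keeps 100 − 60.46815 = 39.53185.

60.47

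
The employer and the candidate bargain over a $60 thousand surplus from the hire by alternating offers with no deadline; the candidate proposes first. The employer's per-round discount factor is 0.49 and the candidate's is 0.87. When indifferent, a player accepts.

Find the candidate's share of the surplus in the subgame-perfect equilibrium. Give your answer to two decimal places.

Let x be the candidate's share when the candidate proposes and y be the employer's share when the employer proposes.
The employer accepts iff offered ≥ 0.49·y, so x = 60 − 0.49y. Symmetrically y = 60 − 0.87x.
Substituting: x = 60 − 0.49(60 − 0.87x), giving x(1 − 0.87·0.49) = 60(1 − 0.49).
So x = 60 × 0.51 / 0.5737 ≈ 53.3380, and the employer receives 60 − x ≈ 6.6620.

53.34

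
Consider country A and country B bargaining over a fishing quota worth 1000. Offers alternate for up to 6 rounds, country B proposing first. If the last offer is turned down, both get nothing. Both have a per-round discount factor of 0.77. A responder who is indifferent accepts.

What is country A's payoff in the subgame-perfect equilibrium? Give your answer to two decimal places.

Round 6 (country A proposes): country B will accept anything ≥ 0, so country A offers 0 and keeps 1000.
Round 5 (country B proposes): country A can get 1000 next round, worth 0.77 × 1000 = 770 now; country B offers that and keeps 230.
Round 4 (country A proposes): country B can get 230 next round, worth 0.77 × 230 = 177.1 now. Country A offers 177.1 and keeps 1000 − 177.1 = 822.9.
Round 3 (country B proposes): country A can get 822.9 next round, worth 0.77 × 822.9 = 633.633 now. Country B offers 633.633 and keeps 1000 − 633.633 = 366.367.
Round 2 (country A proposes): country B can get 366.367 next round, worth 0.77 × 366.367 = 282.10259 now, so country A offers 282.10259, keeping 717.89741.
Round 1 (country B proposes): country A can get 717.89741 next round, worth 0.77 × 717.89741 = 552.7810057 now; country B offers that and keeps 447.2189943.

552.78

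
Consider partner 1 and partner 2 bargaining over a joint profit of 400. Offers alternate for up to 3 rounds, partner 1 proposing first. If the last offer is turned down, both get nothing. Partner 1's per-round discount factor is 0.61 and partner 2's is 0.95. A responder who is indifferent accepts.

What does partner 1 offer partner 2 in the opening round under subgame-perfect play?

By backward induction:
Round 3 (partner 1 proposes): rejection yields 0 for partner 2; partner 1 offers 0 and keeps 400.
Round 2 (partner 2 proposes): partner 1 can get 400 next round, worth 0.61 × 400 = 244 now, so partner 2 offers 244, keeping 156.
Round 1 (partner 1 proposes): partner 2 can get 156 next round, worth 0.95 × 156 = 148.2 now; partner 1 offers that and keeps 251.8.

148.2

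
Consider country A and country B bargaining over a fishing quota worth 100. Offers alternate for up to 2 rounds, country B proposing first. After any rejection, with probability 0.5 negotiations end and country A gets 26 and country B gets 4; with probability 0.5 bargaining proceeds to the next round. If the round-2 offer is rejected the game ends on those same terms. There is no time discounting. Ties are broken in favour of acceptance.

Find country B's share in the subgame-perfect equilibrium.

By backward induction:
Round 2 (country A proposes): country B gets 4 if talks fail, so country A offers 4 and keeps 96.
Round 1 (country B proposes): rejecting gives country A an expected 0.5 × 96 + 0.5 × 26 = 61. Country B offers 61 and keeps 100 − 61 = 39.

39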